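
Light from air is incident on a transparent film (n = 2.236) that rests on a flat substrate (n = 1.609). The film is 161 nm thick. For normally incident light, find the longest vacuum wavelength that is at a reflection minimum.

720 nm

Ray reflecting at the top interface goes from n = 1.0 toward n = 2.236: a half-wave phase shift.
At the lower boundary (n = 2.236 to n = 1.609) the reflected ray undergoes no phase shift.
The two reflections differ by half a wavelength.
For weak reflection here: 2 n t = m λ.
λ = 2 n t / m. The longest wavelength is m = 1: λ = 2 × 2.236 × 161 / 1.00 = 720 nm.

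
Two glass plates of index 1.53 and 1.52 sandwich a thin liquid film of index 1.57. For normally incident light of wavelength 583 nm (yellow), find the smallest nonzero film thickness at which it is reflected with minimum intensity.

At the upper boundary (n = 1.53 to n = 1.57) the reflected ray undergoes a half-wave phase shift.
Ray reflecting at the bottom interface goes from n = 1.57 toward n = 1.52: no phase shift.
Net: one phase inversion between the two reflected rays.
With one net inversion, destructive interference in reflection requires 2 n t = m λ.
Minimum nonzero at m = 1: t = λ / (2 n) = 583 / (2 × 1.57) = 186 nm.

186 nm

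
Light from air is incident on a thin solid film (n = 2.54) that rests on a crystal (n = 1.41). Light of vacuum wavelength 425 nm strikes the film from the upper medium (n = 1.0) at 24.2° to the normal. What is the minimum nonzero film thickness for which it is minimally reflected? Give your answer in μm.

0.0848 μm

Ray reflecting at the top interface goes from n = 1.0 toward n = 2.54: a half-wave phase shift.
Bottom surface (2.54 → 1.41): reflection off a lower-index medium gives no phase shift.
Net: one phase inversion between the two reflected rays.
With one net inversion, destructive interference in reflection requires 2 n t cos θ_r = m λ.
Snell's law: 1.0 sin 24.2° = 2.54 sin θ_r → sin θ_r = 0.161, cos θ_r = 0.987.
Minimum nonzero at m = 1: t = λ / (2 n cos θ_r) = 425 / (2 × 2.54 × 0.987) = 84.8 nm.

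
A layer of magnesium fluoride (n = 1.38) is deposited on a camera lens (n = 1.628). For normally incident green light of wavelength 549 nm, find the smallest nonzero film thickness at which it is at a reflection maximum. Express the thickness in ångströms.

Ray reflecting at the top interface goes from n = 1.0 toward n = 1.38: a half-wave phase shift.
At the lower boundary (n = 1.38 to n = 1.628) the reflected ray undergoes a half-wave phase shift.
Zero or two π shifts → no net half-wave offset.
For maximum reflection here: 2 n t = m λ.
Minimum nonzero at m = 1: t = λ / (2 n) = 549 / (2 × 1.38) = 199 nm.

1989 Å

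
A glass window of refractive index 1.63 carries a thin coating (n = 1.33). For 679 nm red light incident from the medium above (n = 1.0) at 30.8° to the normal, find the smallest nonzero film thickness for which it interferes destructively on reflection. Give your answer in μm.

Top surface (1.0 → 1.33): reflection off a higher-index medium gives a half-wave phase shift.
Ray reflecting at the bottom interface goes from n = 1.33 toward n = 1.63: a half-wave phase shift.
Net: no relative phase inversion (both shifts match).
So the condition for destructive reflection is 2 n t cos θ_r = (m + ½) λ.
Snell's law: 1.0 sin 30.8° = 1.33 sin θ_r → sin θ_r = 0.385, cos θ_r = 0.923.
Minimum at m = 0: t = λ / (4 n cos θ_r) = 679 / (4 × 1.33 × 0.923) = 138 nm.

0.138 μm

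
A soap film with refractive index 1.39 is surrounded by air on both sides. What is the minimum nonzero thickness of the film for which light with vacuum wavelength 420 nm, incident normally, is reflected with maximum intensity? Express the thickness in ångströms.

755 Å

Ray reflecting at the top interface goes from n = 1.0 toward n = 1.39: a half-wave phase shift.
At the lower boundary (n = 1.39 to n = 1.0) the reflected ray undergoes no phase shift.
Exactly one π shift → a net half-wave offset.
With one net inversion, constructive interference in reflection requires 2 n t = (m + ½) λ.
Minimum at m = 0: t = λ / (4 n) = 420 / (4 × 1.39) = 75.5 nm.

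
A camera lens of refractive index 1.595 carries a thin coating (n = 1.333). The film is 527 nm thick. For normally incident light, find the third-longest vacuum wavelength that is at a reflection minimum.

At the upper boundary (n = 1.0 to n = 1.333) the reflected ray undergoes a half-wave phase shift.
Bottom surface (1.333 → 1.595): reflection off a higher-index medium gives a half-wave phase shift.
The two reflections carry the same phase change, so no net offset.
For dark reflection here: 2 n t = (m + ½) λ.
λ = 2 n t / (m + ½). The third-longest wavelength is m = 2: λ = 2 × 1.333 × 527 / 2.50 = 562 nm.

562 nm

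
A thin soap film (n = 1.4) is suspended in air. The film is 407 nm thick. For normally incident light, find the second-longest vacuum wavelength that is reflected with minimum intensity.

Ray reflecting at the top interface goes from n = 1.0 toward n = 1.4: a half-wave phase shift.
At the lower boundary (n = 1.4 to n = 1.0) the reflected ray undergoes no phase shift.
The two reflections differ by half a wavelength.
For minimum reflection here: 2 n t = m λ.
λ = 2 n t / m. The second-longest wavelength is m = 2: λ = 2 × 1.4 × 407 / 2.00 = 570 nm.

570 nm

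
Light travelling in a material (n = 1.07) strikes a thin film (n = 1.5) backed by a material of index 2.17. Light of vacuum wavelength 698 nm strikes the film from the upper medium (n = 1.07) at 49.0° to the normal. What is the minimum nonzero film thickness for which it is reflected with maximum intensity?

At the upper boundary (n = 1.07 to n = 1.5) the reflected ray undergoes a half-wave phase shift.
Ray reflecting at the bottom interface goes from n = 1.5 toward n = 2.17: a half-wave phase shift.
Net: no relative phase inversion (both shifts match).
For bright reflection here: 2 n t cos θ_r = m λ.
Snell's law: 1.07 sin 49.0° = 1.5 sin θ_r → sin θ_r = 0.538, cos θ_r = 0.843.
Minimum nonzero at m = 1: t = λ / (2 n cos θ_r) = 698 / (2 × 1.5 × 0.843) = 276 nm.

276 nm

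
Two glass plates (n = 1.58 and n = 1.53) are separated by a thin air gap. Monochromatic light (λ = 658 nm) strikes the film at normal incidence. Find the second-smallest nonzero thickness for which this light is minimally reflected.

658 nm

Top surface (1.58 → 1.0): reflection off a lower-index medium gives no phase shift.
Ray reflecting at the bottom interface goes from n = 1.0 toward n = 1.53: a half-wave phase shift.
Net: one phase inversion between the two reflected rays.
So the condition for destructive reflection is 2 n t = m λ.
The second-smallest nonzero thickness corresponds to m = 2: t = m λ / (2 n) = 2.00 × 658 / (2 × 1.0) = 658 nm.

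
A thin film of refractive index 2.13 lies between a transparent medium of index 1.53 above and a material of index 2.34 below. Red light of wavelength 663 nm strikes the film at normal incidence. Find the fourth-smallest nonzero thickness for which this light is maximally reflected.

623 nm

Top surface (1.53 → 2.13): reflection off a higher-index medium gives a half-wave phase shift.
Bottom surface (2.13 → 2.34): reflection off a higher-index medium gives a half-wave phase shift.
The two reflections carry the same phase change, so no net offset.
With no net inversion, constructive interference in reflection requires 2 n t = m λ.
The fourth-smallest nonzero thickness corresponds to m = 4: t = m λ / (2 n) = 4.00 × 663 / (2 × 2.13) = 623 nm.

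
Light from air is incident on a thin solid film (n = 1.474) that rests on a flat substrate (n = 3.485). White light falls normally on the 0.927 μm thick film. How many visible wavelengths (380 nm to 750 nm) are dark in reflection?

3

Top surface (1.0 → 1.474): reflection off a higher-index medium gives a half-wave phase shift.
Ray reflecting at the bottom interface goes from n = 1.474 toward n = 3.485: a half-wave phase shift.
Net: no relative phase inversion (both shifts match).
For dark reflection here: 2 n t = (m + ½) λ.
λ = 2 n t / (m + ½) = 2733 / (m + ½) nm.
m=3: 781 nm (IR); m=4: 607 nm (visible); m=5: 497 nm (visible); m=6: 420 nm (visible); m=7: 364 nm (UV).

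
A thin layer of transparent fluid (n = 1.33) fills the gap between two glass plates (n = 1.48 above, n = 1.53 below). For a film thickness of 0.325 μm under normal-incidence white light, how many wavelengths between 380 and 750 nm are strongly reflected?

Ray reflecting at the top interface goes from n = 1.48 toward n = 1.33: no phase shift.
Bottom surface (1.33 → 1.53): reflection off a higher-index medium gives a half-wave phase shift.
Net: one phase inversion between the two reflected rays.
For strong reflection here: 2 n t = (m + ½) λ.
λ = 2 n t / (m + ½) = 865 / (m + ½) nm.
m=0: 1729 nm (IR); m=1: 576 nm (visible); m=2: 346 nm (UV).

1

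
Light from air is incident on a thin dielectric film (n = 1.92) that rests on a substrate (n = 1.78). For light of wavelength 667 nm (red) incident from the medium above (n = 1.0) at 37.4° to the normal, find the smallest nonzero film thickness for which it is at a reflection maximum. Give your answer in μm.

0.0916 μm

Ray reflecting at the top interface goes from n = 1.0 toward n = 1.92: a half-wave phase shift.
Ray reflecting at the bottom interface goes from n = 1.92 toward n = 1.78: no phase shift.
The two reflections differ by half a wavelength.
So the condition for constructive reflection is 2 n t cos θ_r = (m + ½) λ.
Snell's law: 1.0 sin 37.4° = 1.92 sin θ_r → sin θ_r = 0.316, cos θ_r = 0.949.
Minimum at m = 0: t = λ / (4 n cos θ_r) = 667 / (4 × 1.92 × 0.949) = 91.6 nm.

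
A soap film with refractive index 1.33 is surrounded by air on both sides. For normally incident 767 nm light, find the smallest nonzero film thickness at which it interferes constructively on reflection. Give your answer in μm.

Ray reflecting at the top interface goes from n = 1.0 toward n = 1.33: a half-wave phase shift.
At the lower boundary (n = 1.33 to n = 1.0) the reflected ray undergoes no phase shift.
Exactly one π shift → a net half-wave offset.
With one net inversion, constructive interference in reflection requires 2 n t = (m + ½) λ.
Minimum at m = 0: t = λ / (4 n) = 767 / (4 × 1.33) = 144 nm.

0.144 μm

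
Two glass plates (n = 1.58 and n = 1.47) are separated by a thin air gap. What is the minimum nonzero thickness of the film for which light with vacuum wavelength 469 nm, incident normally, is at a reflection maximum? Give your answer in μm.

Top surface (1.58 → 1.0): reflection off a lower-index medium gives no phase shift.
At the lower boundary (n = 1.0 to n = 1.47) the reflected ray undergoes a half-wave phase shift.
The two reflections differ by half a wavelength.
For strong reflection here: 2 n t = (m + ½) λ.
Minimum at m = 0: t = λ / (4 n) = 469 / (4 × 1.0) = 117 nm.

0.117 μm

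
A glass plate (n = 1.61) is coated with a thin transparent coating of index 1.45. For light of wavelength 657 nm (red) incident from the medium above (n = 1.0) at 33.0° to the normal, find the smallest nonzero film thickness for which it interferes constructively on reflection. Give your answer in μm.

Top surface (1.0 → 1.45): reflection off a higher-index medium gives a half-wave phase shift.
Bottom surface (1.45 → 1.61): reflection off a higher-index medium gives a half-wave phase shift.
Net: no relative phase inversion (both shifts match).
For strong reflection here: 2 n t cos θ_r = m λ.
Snell's law: 1.0 sin 33.0° = 1.45 sin θ_r → sin θ_r = 0.376, cos θ_r = 0.927.
Minimum nonzero at m = 1: t = λ / (2 n cos θ_r) = 657 / (2 × 1.45 × 0.927) = 244 nm.

0.244 μm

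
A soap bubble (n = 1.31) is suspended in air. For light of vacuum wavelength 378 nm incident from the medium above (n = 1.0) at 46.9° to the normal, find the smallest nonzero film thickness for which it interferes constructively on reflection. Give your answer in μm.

0.0869 μm

At the upper boundary (n = 1.0 to n = 1.31) the reflected ray undergoes a half-wave phase shift.
Bottom surface (1.31 → 1.0): reflection off a lower-index medium gives no phase shift.
Exactly one π shift → a net half-wave offset.
So the condition for constructive reflection is 2 n t cos θ_r = (m + ½) λ.
Snell's law: 1.0 sin 46.9° = 1.31 sin θ_r → sin θ_r = 0.557, cos θ_r = 0.830.
Minimum at m = 0: t = λ / (4 n cos θ_r) = 378 / (4 × 1.31 × 0.830) = 86.9 nm.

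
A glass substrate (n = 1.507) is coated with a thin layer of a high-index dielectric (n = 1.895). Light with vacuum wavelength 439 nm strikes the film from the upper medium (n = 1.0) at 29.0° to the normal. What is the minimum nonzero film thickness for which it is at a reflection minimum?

120 nm

Top surface (1.0 → 1.895): reflection off a higher-index medium gives a half-wave phase shift.
Bottom surface (1.895 → 1.507): reflection off a lower-index medium gives no phase shift.
Net: one phase inversion between the two reflected rays.
With one net inversion, destructive interference in reflection requires 2 n t cos θ_r = m λ.
Snell's law: 1.0 sin 29.0° = 1.895 sin θ_r → sin θ_r = 0.256, cos θ_r = 0.967.
Minimum nonzero at m = 1: t = λ / (2 n cos θ_r) = 439 / (2 × 1.895 × 0.967) = 120 nm.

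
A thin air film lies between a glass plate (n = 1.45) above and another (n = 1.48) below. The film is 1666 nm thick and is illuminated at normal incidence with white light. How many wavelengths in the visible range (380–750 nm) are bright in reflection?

At the upper boundary (n = 1.45 to n = 1.0) the reflected ray undergoes no phase shift.
At the lower boundary (n = 1.0 to n = 1.48) the reflected ray undergoes a half-wave phase shift.
Exactly one π shift → a net half-wave offset.
For maximum reflection here: 2 n t = (m + ½) λ.
λ = 2 n t / (m + ½) = 3332 / (m + ½) nm.
m=3: 952 nm (IR); m=4: 740 nm (visible); m=5: 606 nm (visible); m=6: 513 nm (visible); m=7: 444 nm (visible); m=8: 392 nm (visible); m=9: 351 nm (UV).

5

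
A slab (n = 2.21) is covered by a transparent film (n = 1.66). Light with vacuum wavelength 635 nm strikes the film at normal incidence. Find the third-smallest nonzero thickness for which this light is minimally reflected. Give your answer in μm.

At the upper boundary (n = 1.0 to n = 1.66) the reflected ray undergoes a half-wave phase shift.
Bottom surface (1.66 → 2.21): reflection off a higher-index medium gives a half-wave phase shift.
Net: no relative phase inversion (both shifts match).
So the condition for destructive reflection is 2 n t = (m + ½) λ.
The third-smallest nonzero thickness corresponds to m = 2: t = (m + ½) λ / (2 n) = 2.50 × 635 / (2 × 1.66) = 478 nm.

0.478 μm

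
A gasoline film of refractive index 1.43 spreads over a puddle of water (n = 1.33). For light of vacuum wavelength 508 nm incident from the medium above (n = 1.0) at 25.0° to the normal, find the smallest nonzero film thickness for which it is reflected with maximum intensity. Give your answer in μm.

0.0930 μm

Ray reflecting at the top interface goes from n = 1.0 toward n = 1.43: a half-wave phase shift.
Bottom surface (1.43 → 1.33): reflection off a lower-index medium gives no phase shift.
The two reflections differ by half a wavelength.
With one net inversion, constructive interference in reflection requires 2 n t cos θ_r = (m + ½) λ.
Snell's law: 1.0 sin 25.0° = 1.43 sin θ_r → sin θ_r = 0.296, cos θ_r = 0.955.
Minimum at m = 0: t = λ / (4 n cos θ_r) = 508 / (4 × 1.43 × 0.955) = 93.0 nm.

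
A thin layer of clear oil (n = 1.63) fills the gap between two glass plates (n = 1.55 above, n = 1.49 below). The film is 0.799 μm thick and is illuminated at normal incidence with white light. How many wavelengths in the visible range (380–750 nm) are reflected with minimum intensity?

3

Top surface (1.55 → 1.63): reflection off a higher-index medium gives a half-wave phase shift.
Bottom surface (1.63 → 1.49): reflection off a lower-index medium gives no phase shift.
The two reflections differ by half a wavelength.
For dark reflection here: 2 n t = m λ.
λ = 2 n t / m = 2605 / m nm.
m=3: 868 nm (IR); m=4: 651 nm (visible); m=5: 521 nm (visible); m=6: 434 nm (visible); m=7: 372 nm (UV).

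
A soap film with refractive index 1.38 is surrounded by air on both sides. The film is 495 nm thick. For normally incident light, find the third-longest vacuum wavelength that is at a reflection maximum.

Top surface (1.0 → 1.38): reflection off a higher-index medium gives a half-wave phase shift.
Ray reflecting at the bottom interface goes from n = 1.38 toward n = 1.0: no phase shift.
The two reflections differ by half a wavelength.
For bright reflection here: 2 n t = (m + ½) λ.
λ = 2 n t / (m + ½). The third-longest wavelength is m = 2: λ = 2 × 1.38 × 495 / 2.50 = 546 nm.

546 nm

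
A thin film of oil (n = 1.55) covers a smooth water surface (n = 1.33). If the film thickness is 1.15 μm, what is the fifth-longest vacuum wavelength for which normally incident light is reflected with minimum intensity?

Ray reflecting at the top interface goes from n = 1.0 toward n = 1.55: a half-wave phase shift.
At the lower boundary (n = 1.55 to n = 1.33) the reflected ray undergoes no phase shift.
Exactly one π shift → a net half-wave offset.
With one net inversion, destructive interference in reflection requires 2 n t = m λ.
λ = 2 n t / m. The fifth-longest wavelength is m = 5: λ = 2 × 1.55 × 1150 / 5.00 = 713 nm.

713 nm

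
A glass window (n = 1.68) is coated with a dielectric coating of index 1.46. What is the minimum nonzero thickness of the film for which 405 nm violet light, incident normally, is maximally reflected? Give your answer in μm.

0.139 μm

At the upper boundary (n = 1.0 to n = 1.46) the reflected ray undergoes a half-wave phase shift.
Ray reflecting at the bottom interface goes from n = 1.46 toward n = 1.68: a half-wave phase shift.
The two reflections carry the same phase change, so no net offset.
So the condition for constructive reflection is 2 n t = m λ.
Minimum nonzero at m = 1: t = λ / (2 n) = 405 / (2 × 1.46) = 139 nm.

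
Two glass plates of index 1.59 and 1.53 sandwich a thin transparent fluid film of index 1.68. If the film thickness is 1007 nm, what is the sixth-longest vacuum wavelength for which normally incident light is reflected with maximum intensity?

At the upper boundary (n = 1.59 to n = 1.68) the reflected ray undergoes a half-wave phase shift.
At the lower boundary (n = 1.68 to n = 1.53) the reflected ray undergoes no phase shift.
The two reflections differ by half a wavelength.
With one net inversion, constructive interference in reflection requires 2 n t = (m + ½) λ.
λ = 2 n t / (m + ½). The sixth-longest wavelength is m = 5: λ = 2 × 1.68 × 1007 / 5.50 = 615 nm.

615 nm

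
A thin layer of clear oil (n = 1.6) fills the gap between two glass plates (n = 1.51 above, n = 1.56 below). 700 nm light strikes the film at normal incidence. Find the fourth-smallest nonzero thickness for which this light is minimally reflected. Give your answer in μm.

0.875 μm

At the upper boundary (n = 1.51 to n = 1.6) the reflected ray undergoes a half-wave phase shift.
Bottom surface (1.6 → 1.56): reflection off a lower-index medium gives no phase shift.
Net: one phase inversion between the two reflected rays.
So the condition for destructive reflection is 2 n t = m λ.
The fourth-smallest nonzero thickness corresponds to m = 4: t = m λ / (2 n) = 4.00 × 700 / (2 × 1.6) = 875 nm.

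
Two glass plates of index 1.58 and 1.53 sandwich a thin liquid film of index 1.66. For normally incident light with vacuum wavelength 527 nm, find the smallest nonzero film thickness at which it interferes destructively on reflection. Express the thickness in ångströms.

Top surface (1.58 → 1.66): reflection off a higher-index medium gives a half-wave phase shift.
Bottom surface (1.66 → 1.53): reflection off a lower-index medium gives no phase shift.
Net: one phase inversion between the two reflected rays.
For minimum reflection here: 2 n t = m λ.
Minimum nonzero at m = 1: t = λ / (2 n) = 527 / (2 × 1.66) = 159 nm.

1587 Å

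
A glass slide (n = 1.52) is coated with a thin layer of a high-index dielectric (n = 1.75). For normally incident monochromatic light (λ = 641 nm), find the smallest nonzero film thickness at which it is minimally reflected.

183 nm

At the upper boundary (n = 1.0 to n = 1.75) the reflected ray undergoes a half-wave phase shift.
Bottom surface (1.75 → 1.52): reflection off a lower-index medium gives no phase shift.
Exactly one π shift → a net half-wave offset.
So the condition for destructive reflection is 2 n t = m λ.
Minimum nonzero at m = 1: t = λ / (2 n) = 641 / (2 × 1.75) = 183 nm.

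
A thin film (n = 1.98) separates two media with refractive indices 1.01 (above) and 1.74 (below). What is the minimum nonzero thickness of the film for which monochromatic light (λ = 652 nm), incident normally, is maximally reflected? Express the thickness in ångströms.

823 Å

At the upper boundary (n = 1.01 to n = 1.98) the reflected ray undergoes a half-wave phase shift.
Bottom surface (1.98 → 1.74): reflection off a lower-index medium gives no phase shift.
Exactly one π shift → a net half-wave offset.
So the condition for constructive reflection is 2 n t = (m + ½) λ.
Minimum at m = 0: t = λ / (4 n) = 652 / (4 × 1.98) = 82.3 nm.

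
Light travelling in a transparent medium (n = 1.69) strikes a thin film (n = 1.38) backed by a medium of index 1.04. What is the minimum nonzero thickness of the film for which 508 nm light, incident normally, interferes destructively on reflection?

92.0 nm

Top surface (1.69 → 1.38): reflection off a lower-index medium gives no phase shift.
Ray reflecting at the bottom interface goes from n = 1.38 toward n = 1.04: no phase shift.
The two reflections carry the same phase change, so no net offset.
With no net inversion, destructive interference in reflection requires 2 n t = (m + ½) λ.
Minimum at m = 0: t = λ / (4 n) = 508 / (4 × 1.38) = 92.0 nm.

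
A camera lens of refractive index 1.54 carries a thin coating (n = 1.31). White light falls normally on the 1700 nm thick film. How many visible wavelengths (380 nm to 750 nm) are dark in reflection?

6

Top surface (1.0 → 1.31): reflection off a higher-index medium gives a half-wave phase shift.
Bottom surface (1.31 → 1.54): reflection off a higher-index medium gives a half-wave phase shift.
Net: no relative phase inversion (both shifts match).
For weak reflection here: 2 n t = (m + ½) λ.
λ = 2 n t / (m + ½) = 4454 / (m + ½) nm.
m=5: 810 nm (IR); m=6: 685 nm (visible); m=7: 594 nm (visible); m=8: 524 nm (visible); m=9: 469 nm (visible); m=10: 424 nm (visible); m=11: 387 nm (visible); m=12: 356 nm (UV).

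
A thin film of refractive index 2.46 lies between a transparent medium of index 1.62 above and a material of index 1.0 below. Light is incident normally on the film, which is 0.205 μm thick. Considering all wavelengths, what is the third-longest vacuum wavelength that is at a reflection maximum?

Top surface (1.62 → 2.46): reflection off a higher-index medium gives a half-wave phase shift.
Ray reflecting at the bottom interface goes from n = 2.46 toward n = 1.0: no phase shift.
Net: one phase inversion between the two reflected rays.
With one net inversion, constructive interference in reflection requires 2 n t = (m + ½) λ.
λ = 2 n t / (m + ½). The third-longest wavelength is m = 2: λ = 2 × 2.46 × 205 / 2.50 = 403 nm.

403 nm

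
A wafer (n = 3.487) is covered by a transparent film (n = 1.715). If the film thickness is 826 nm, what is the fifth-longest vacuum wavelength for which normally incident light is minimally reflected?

630 nm

Top surface (1.0 → 1.715): reflection off a higher-index medium gives a half-wave phase shift.
At the lower boundary (n = 1.715 to n = 3.487) the reflected ray undergoes a half-wave phase shift.
The two reflections carry the same phase change, so no net offset.
For minimum reflection here: 2 n t = (m + ½) λ.
λ = 2 n t / (m + ½). The fifth-longest wavelength is m = 4: λ = 2 × 1.715 × 826 / 4.50 = 630 nm.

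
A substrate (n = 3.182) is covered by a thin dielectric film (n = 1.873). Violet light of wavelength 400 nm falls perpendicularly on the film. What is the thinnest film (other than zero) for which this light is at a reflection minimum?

Ray reflecting at the top interface goes from n = 1.0 toward n = 1.873: a half-wave phase shift.
At the lower boundary (n = 1.873 to n = 3.182) the reflected ray undergoes a half-wave phase shift.
Zero or two π shifts → no net half-wave offset.
For dark reflection here: 2 n t = (m + ½) λ.
Minimum at m = 0: t = λ / (4 n) = 400 / (4 × 1.873) = 53.4 nm.

53.4 nm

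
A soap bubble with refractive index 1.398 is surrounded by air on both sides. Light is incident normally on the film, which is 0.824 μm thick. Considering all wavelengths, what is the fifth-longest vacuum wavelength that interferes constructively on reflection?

512 nm

At the upper boundary (n = 1.0 to n = 1.398) the reflected ray undergoes a half-wave phase shift.
Bottom surface (1.398 → 1.0): reflection off a lower-index medium gives no phase shift.
Exactly one π shift → a net half-wave offset.
For maximum reflection here: 2 n t = (m + ½) λ.
λ = 2 n t / (m + ½). The fifth-longest wavelength is m = 4: λ = 2 × 1.398 × 824 / 4.50 = 512 nm.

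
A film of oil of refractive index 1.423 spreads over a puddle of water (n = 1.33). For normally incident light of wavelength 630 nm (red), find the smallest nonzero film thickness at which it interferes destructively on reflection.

221 nm

At the upper boundary (n = 1.0 to n = 1.423) the reflected ray undergoes a half-wave phase shift.
Bottom surface (1.423 → 1.33): reflection off a lower-index medium gives no phase shift.
Net: one phase inversion between the two reflected rays.
With one net inversion, destructive interference in reflection requires 2 n t = m λ.
Minimum nonzero at m = 1: t = λ / (2 n) = 630 / (2 × 1.423) = 221 nm.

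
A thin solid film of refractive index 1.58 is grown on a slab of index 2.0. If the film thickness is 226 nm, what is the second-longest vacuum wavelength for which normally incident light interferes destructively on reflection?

476 nm

At the upper boundary (n = 1.0 to n = 1.58) the reflected ray undergoes a half-wave phase shift.
Bottom surface (1.58 → 2.0): reflection off a higher-index medium gives a half-wave phase shift.
The two reflections carry the same phase change, so no net offset.
So the condition for destructive reflection is 2 n t = (m + ½) λ.
λ = 2 n t / (m + ½). The second-longest wavelength is m = 1: λ = 2 × 1.58 × 226 / 1.50 = 476 nm.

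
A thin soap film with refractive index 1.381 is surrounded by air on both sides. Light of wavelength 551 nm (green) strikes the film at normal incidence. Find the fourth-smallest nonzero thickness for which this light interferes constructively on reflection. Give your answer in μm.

0.698 μm

Ray reflecting at the top interface goes from n = 1.0 toward n = 1.381: a half-wave phase shift.
Bottom surface (1.381 → 1.0): reflection off a lower-index medium gives no phase shift.
Net: one phase inversion between the two reflected rays.
With one net inversion, constructive interference in reflection requires 2 n t = (m + ½) λ.
The fourth-smallest nonzero thickness corresponds to m = 3: t = (m + ½) λ / (2 n) = 3.50 × 551 / (2 × 1.381) = 698 nm.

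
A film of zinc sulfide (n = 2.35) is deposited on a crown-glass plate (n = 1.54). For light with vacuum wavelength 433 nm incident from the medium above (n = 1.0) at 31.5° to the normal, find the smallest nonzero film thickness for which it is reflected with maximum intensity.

At the upper boundary (n = 1.0 to n = 2.35) the reflected ray undergoes a half-wave phase shift.
Bottom surface (2.35 → 1.54): reflection off a lower-index medium gives no phase shift.
Net: one phase inversion between the two reflected rays.
For maximum reflection here: 2 n t cos θ_r = (m + ½) λ.
Snell's law: 1.0 sin 31.5° = 2.35 sin θ_r → sin θ_r = 0.222, cos θ_r = 0.975.
Minimum at m = 0: t = λ / (4 n cos θ_r) = 433 / (4 × 2.35 × 0.975) = 47.2 nm.

47.2 nm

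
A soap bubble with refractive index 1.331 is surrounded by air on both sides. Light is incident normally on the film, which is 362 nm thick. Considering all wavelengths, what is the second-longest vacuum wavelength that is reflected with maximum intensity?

642 nm

Ray reflecting at the top interface goes from n = 1.0 toward n = 1.331: a half-wave phase shift.
At the lower boundary (n = 1.331 to n = 1.0) the reflected ray undergoes no phase shift.
Net: one phase inversion between the two reflected rays.
With one net inversion, constructive interference in reflection requires 2 n t = (m + ½) λ.
λ = 2 n t / (m + ½). The second-longest wavelength is m = 1: λ = 2 × 1.331 × 362 / 1.50 = 642 nm.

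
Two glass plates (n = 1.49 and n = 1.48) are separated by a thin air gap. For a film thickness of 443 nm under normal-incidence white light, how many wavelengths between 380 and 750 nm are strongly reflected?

1

At the upper boundary (n = 1.49 to n = 1.0) the reflected ray undergoes no phase shift.
Ray reflecting at the bottom interface goes from n = 1.0 toward n = 1.48: a half-wave phase shift.
The two reflections differ by half a wavelength.
With one net inversion, constructive interference in reflection requires 2 n t = (m + ½) λ.
λ = 2 n t / (m + ½) = 886 / (m + ½) nm.
m=0: 1772 nm (IR); m=1: 591 nm (visible); m=2: 354 nm (UV).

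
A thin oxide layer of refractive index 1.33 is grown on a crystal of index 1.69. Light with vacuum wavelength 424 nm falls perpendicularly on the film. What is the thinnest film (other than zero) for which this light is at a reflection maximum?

Top surface (1.0 → 1.33): reflection off a higher-index medium gives a half-wave phase shift.
Ray reflecting at the bottom interface goes from n = 1.33 toward n = 1.69: a half-wave phase shift.
The two reflections carry the same phase change, so no net offset.
With no net inversion, constructive interference in reflection requires 2 n t = m λ.
Minimum nonzero at m = 1: t = λ / (2 n) = 424 / (2 × 1.33) = 159 nm.

159 nm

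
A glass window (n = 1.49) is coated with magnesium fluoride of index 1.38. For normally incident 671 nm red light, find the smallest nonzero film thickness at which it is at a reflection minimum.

At the upper boundary (n = 1.0 to n = 1.38) the reflected ray undergoes a half-wave phase shift.
At the lower boundary (n = 1.38 to n = 1.49) the reflected ray undergoes a half-wave phase shift.
The two reflections carry the same phase change, so no net offset.
With no net inversion, destructive interference in reflection requires 2 n t = (m + ½) λ.
Minimum at m = 0: t = λ / (4 n) = 671 / (4 × 1.38) = 122 nm.

122 nm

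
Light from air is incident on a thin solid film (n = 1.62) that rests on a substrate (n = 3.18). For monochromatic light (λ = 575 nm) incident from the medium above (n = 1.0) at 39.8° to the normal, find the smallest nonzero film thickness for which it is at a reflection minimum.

96.6 nm

At the upper boundary (n = 1.0 to n = 1.62) the reflected ray undergoes a half-wave phase shift.
Ray reflecting at the bottom interface goes from n = 1.62 toward n = 3.18: a half-wave phase shift.
The two reflections carry the same phase change, so no net offset.
With no net inversion, destructive interference in reflection requires 2 n t cos θ_r = (m + ½) λ.
Snell's law: 1.0 sin 39.8° = 1.62 sin θ_r → sin θ_r = 0.395, cos θ_r = 0.919.
Minimum at m = 0: t = λ / (4 n cos θ_r) = 575 / (4 × 1.62 × 0.919) = 96.6 nm.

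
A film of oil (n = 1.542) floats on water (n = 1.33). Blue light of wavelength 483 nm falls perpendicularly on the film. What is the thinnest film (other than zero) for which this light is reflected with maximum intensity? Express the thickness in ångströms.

Ray reflecting at the top interface goes from n = 1.0 toward n = 1.542: a half-wave phase shift.
At the lower boundary (n = 1.542 to n = 1.33) the reflected ray undergoes no phase shift.
Net: one phase inversion between the two reflected rays.
So the condition for constructive reflection is 2 n t = (m + ½) λ.
Minimum at m = 0: t = λ / (4 n) = 483 / (4 × 1.542) = 78.3 nm.

783 Å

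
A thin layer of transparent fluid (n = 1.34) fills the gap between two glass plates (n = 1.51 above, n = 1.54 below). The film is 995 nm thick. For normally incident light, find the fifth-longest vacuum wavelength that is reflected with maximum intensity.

Top surface (1.51 → 1.34): reflection off a lower-index medium gives no phase shift.
Ray reflecting at the bottom interface goes from n = 1.34 toward n = 1.54: a half-wave phase shift.
The two reflections differ by half a wavelength.
So the condition for constructive reflection is 2 n t = (m + ½) λ.
λ = 2 n t / (m + ½). The fifth-longest wavelength is m = 4: λ = 2 × 1.34 × 995 / 4.50 = 593 nm.

593 nm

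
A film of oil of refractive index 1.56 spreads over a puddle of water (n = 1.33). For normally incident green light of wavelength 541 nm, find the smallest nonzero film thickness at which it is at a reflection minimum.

173 nm

Ray reflecting at the top interface goes from n = 1.0 toward n = 1.56: a half-wave phase shift.
At the lower boundary (n = 1.56 to n = 1.33) the reflected ray undergoes no phase shift.
Exactly one π shift → a net half-wave offset.
So the condition for destructive reflection is 2 n t = m λ.
Minimum nonzero at m = 1: t = λ / (2 n) = 541 / (2 × 1.56) = 173 nm.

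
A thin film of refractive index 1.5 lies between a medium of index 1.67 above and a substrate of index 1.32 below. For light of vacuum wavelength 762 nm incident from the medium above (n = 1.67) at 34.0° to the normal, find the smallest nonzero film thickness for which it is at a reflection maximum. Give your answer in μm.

Top surface (1.67 → 1.5): reflection off a lower-index medium gives no phase shift.
At the lower boundary (n = 1.5 to n = 1.32) the reflected ray undergoes no phase shift.
The two reflections carry the same phase change, so no net offset.
For strong reflection here: 2 n t cos θ_r = m λ.
Snell's law: 1.67 sin 34.0° = 1.5 sin θ_r → sin θ_r = 0.623, cos θ_r = 0.783.
Minimum nonzero at m = 1: t = λ / (2 n cos θ_r) = 762 / (2 × 1.5 × 0.783) = 325 nm.

0.325 μm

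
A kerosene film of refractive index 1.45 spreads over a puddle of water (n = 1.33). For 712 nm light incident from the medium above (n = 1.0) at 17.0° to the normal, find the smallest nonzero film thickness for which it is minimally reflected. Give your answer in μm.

0.251 μm

Top surface (1.0 → 1.45): reflection off a higher-index medium gives a half-wave phase shift.
Bottom surface (1.45 → 1.33): reflection off a lower-index medium gives no phase shift.
Net: one phase inversion between the two reflected rays.
With one net inversion, destructive interference in reflection requires 2 n t cos θ_r = m λ.
Snell's law: 1.0 sin 17.0° = 1.45 sin θ_r → sin θ_r = 0.202, cos θ_r = 0.979.
Minimum nonzero at m = 1: t = λ / (2 n cos θ_r) = 712 / (2 × 1.45 × 0.979) = 251 nm.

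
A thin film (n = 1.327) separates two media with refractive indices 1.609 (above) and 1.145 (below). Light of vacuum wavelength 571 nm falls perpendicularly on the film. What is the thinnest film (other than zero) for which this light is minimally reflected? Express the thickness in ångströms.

1076 Å

Top surface (1.609 → 1.327): reflection off a lower-index medium gives no phase shift.
At the lower boundary (n = 1.327 to n = 1.145) the reflected ray undergoes no phase shift.
Zero or two π shifts → no net half-wave offset.
For minimum reflection here: 2 n t = (m + ½) λ.
Minimum at m = 0: t = λ / (4 n) = 571 / (4 × 1.327) = 108 nm.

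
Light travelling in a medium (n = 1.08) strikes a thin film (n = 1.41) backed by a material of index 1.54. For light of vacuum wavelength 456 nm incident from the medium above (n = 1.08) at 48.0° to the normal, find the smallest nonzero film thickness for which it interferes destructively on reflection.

98.3 nm

Ray reflecting at the top interface goes from n = 1.08 toward n = 1.41: a half-wave phase shift.
Bottom surface (1.41 → 1.54): reflection off a higher-index medium gives a half-wave phase shift.
The two reflections carry the same phase change, so no net offset.
So the condition for destructive reflection is 2 n t cos θ_r = (m + ½) λ.
Snell's law: 1.08 sin 48.0° = 1.41 sin θ_r → sin θ_r = 0.569, cos θ_r = 0.822.
Minimum at m = 0: t = λ / (4 n cos θ_r) = 456 / (4 × 1.41 × 0.822) = 98.3 nm.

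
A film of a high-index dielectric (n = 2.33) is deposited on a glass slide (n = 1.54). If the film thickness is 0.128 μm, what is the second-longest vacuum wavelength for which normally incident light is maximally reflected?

Top surface (1.0 → 2.33): reflection off a higher-index medium gives a half-wave phase shift.
Ray reflecting at the bottom interface goes from n = 2.33 toward n = 1.54: no phase shift.
The two reflections differ by half a wavelength.
So the condition for constructive reflection is 2 n t = (m + ½) λ.
λ = 2 n t / (m + ½). The second-longest wavelength is m = 1: λ = 2 × 2.33 × 128 / 1.50 = 398 nm.

398 nm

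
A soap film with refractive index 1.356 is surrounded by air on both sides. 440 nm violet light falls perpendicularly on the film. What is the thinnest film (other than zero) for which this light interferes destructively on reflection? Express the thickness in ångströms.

At the upper boundary (n = 1.0 to n = 1.356) the reflected ray undergoes a half-wave phase shift.
Bottom surface (1.356 → 1.0): reflection off a lower-index medium gives no phase shift.
Exactly one π shift → a net half-wave offset.
So the condition for destructive reflection is 2 n t = m λ.
Minimum nonzero at m = 1: t = λ / (2 n) = 440 / (2 × 1.356) = 162 nm.

1622 Å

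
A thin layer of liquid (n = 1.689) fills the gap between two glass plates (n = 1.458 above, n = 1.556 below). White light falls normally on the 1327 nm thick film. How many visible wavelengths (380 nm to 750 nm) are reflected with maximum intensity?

Top surface (1.458 → 1.689): reflection off a higher-index medium gives a half-wave phase shift.
At the lower boundary (n = 1.689 to n = 1.556) the reflected ray undergoes no phase shift.
Net: one phase inversion between the two reflected rays.
So the condition for constructive reflection is 2 n t = (m + ½) λ.
λ = 2 n t / (m + ½) = 4483 / (m + ½) nm.
m=5: 815 nm (IR); m=6: 690 nm (visible); m=7: 598 nm (visible); m=8: 527 nm (visible); m=9: 472 nm (visible); m=10: 427 nm (visible); m=11: 390 nm (visible); m=12: 359 nm (UV).

6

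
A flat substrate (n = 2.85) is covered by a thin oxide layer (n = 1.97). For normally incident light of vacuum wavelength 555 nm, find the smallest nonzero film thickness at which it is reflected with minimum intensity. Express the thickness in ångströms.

704 Å

At the upper boundary (n = 1.0 to n = 1.97) the reflected ray undergoes a half-wave phase shift.
Ray reflecting at the bottom interface goes from n = 1.97 toward n = 2.85: a half-wave phase shift.
The two reflections carry the same phase change, so no net offset.
So the condition for destructive reflection is 2 n t = (m + ½) λ.
Minimum at m = 0: t = λ / (4 n) = 555 / (4 × 1.97) = 70.4 nm.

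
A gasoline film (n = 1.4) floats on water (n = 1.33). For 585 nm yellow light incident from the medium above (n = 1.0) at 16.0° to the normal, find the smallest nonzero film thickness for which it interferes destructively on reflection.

Top surface (1.0 → 1.4): reflection off a higher-index medium gives a half-wave phase shift.
Bottom surface (1.4 → 1.33): reflection off a lower-index medium gives no phase shift.
The two reflections differ by half a wavelength.
So the condition for destructive reflection is 2 n t cos θ_r = m λ.
Snell's law: 1.0 sin 16.0° = 1.4 sin θ_r → sin θ_r = 0.197, cos θ_r = 0.980.
Minimum nonzero at m = 1: t = λ / (2 n cos θ_r) = 585 / (2 × 1.4 × 0.980) = 213 nm.

213 nm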